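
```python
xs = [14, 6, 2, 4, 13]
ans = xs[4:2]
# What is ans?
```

xs has length 5. The slice xs[4:2] resolves to an empty index range, so the result is [].

[]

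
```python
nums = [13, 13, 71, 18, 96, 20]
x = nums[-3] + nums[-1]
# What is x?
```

nums has length 6. Negative index -3 maps to positive index 6 + (-3) = 3. nums[3] = 18.
nums has length 6. Negative index -1 maps to positive index 6 + (-1) = 5. nums[5] = 20.
Sum: 18 + 20 = 38.

38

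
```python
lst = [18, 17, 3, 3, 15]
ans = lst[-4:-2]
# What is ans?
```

lst has length 5. The slice lst[-4:-2] selects indices [1, 2] (1->17, 2->3), giving [17, 3].

[17, 3]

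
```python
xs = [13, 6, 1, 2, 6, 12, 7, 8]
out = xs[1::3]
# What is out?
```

xs has length 8. The slice xs[1::3] selects indices [1, 4, 7] (1->6, 4->6, 7->8), giving [6, 6, 8].

[6, 6, 8]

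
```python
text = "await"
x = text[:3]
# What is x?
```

text has length 5. The slice text[:3] selects indices [0, 1, 2] (0->'a', 1->'w', 2->'a'), giving 'awa'.

'awa'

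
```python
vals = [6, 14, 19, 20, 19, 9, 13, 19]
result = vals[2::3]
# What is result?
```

vals has length 8. The slice vals[2::3] selects indices [2, 5] (2->19, 5->9), giving [19, 9].

[19, 9]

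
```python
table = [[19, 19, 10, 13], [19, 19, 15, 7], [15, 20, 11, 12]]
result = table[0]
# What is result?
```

table has 3 rows. Row 0 is [19, 19, 10, 13].

[19, 19, 10, 13]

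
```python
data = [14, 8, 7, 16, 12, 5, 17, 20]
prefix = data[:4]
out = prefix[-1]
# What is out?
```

data has length 8. The slice data[:4] selects indices [0, 1, 2, 3] (0->14, 1->8, 2->7, 3->16), giving [14, 8, 7, 16]. So prefix = [14, 8, 7, 16]. Then prefix[-1] = 16.

16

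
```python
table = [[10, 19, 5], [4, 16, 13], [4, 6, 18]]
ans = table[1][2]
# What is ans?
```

table[1] = [4, 16, 13]. Taking column 2 of that row yields 13.

13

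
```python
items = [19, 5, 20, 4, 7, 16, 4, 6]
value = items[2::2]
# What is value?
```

items has length 8. The slice items[2::2] selects indices [2, 4, 6] (2->20, 4->7, 6->4), giving [20, 7, 4].

[20, 7, 4]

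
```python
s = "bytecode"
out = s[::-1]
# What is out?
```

s has length 8. The slice s[::-1] selects indices [7, 6, 5, 4, 3, 2, 1, 0] (7->'e', 6->'d', 5->'o', 4->'c', 3->'e', 2->'t', 1->'y', 0->'b'), giving 'edocetyb'.

'edocetyb'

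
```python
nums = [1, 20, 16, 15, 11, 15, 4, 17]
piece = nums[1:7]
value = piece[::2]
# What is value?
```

nums has length 8. The slice nums[1:7] selects indices [1, 2, 3, 4, 5, 6] (1->20, 2->16, 3->15, 4->11, 5->15, 6->4), giving [20, 16, 15, 11, 15, 4]. So piece = [20, 16, 15, 11, 15, 4]. piece has length 6. The slice piece[::2] selects indices [0, 2, 4] (0->20, 2->15, 4->15), giving [20, 15, 15].

[20, 15, 15]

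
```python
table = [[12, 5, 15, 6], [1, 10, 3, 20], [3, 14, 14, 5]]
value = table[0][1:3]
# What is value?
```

table[0] = [12, 5, 15, 6]. table[0] has length 4. The slice table[0][1:3] selects indices [1, 2] (1->5, 2->15), giving [5, 15].

[5, 15]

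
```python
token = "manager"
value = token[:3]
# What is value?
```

token has length 7. The slice token[:3] selects indices [0, 1, 2] (0->'m', 1->'a', 2->'n'), giving 'man'.

'man'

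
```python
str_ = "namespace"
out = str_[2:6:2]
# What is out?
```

str_ has length 9. The slice str_[2:6:2] selects indices [2, 4] (2->'m', 4->'s'), giving 'ms'.

'ms'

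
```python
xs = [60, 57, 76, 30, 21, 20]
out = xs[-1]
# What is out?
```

xs has length 6. Negative index -1 maps to positive index 6 + (-1) = 5. xs[5] = 20.

20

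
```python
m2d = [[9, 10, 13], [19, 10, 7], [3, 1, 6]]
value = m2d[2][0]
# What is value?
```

m2d[2] = [3, 1, 6]. Taking column 0 of that row yields 3.

3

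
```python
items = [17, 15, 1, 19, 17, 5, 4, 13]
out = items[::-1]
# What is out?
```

items has length 8. The slice items[::-1] selects indices [7, 6, 5, 4, 3, 2, 1, 0] (7->13, 6->4, 5->5, 4->17, 3->19, 2->1, 1->15, 0->17), giving [13, 4, 5, 17, 19, 1, 15, 17].

[13, 4, 5, 17, 19, 1, 15, 17]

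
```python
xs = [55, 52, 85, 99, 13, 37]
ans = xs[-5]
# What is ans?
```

xs has length 6. Negative index -5 maps to positive index 6 + (-5) = 1. xs[1] = 52.

52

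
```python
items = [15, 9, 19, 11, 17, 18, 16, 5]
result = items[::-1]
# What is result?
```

items has length 8. The slice items[::-1] selects indices [7, 6, 5, 4, 3, 2, 1, 0] (7->5, 6->16, 5->18, 4->17, 3->11, 2->19, 1->9, 0->15), giving [5, 16, 18, 17, 11, 19, 9, 15].

[5, 16, 18, 17, 11, 19, 9, 15]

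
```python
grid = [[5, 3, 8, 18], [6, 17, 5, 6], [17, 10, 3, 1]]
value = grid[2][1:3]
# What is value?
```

grid[2] = [17, 10, 3, 1]. grid[2] has length 4. The slice grid[2][1:3] selects indices [1, 2] (1->10, 2->3), giving [10, 3].

[10, 3]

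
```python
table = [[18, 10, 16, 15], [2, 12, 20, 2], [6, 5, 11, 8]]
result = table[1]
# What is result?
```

table has 3 rows. Row 1 is [2, 12, 20, 2].

[2, 12, 20, 2]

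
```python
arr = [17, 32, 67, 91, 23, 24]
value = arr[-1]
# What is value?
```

arr has length 6. Negative index -1 maps to positive index 6 + (-1) = 5. arr[5] = 24.

24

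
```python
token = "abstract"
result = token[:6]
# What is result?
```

token has length 8. The slice token[:6] selects indices [0, 1, 2, 3, 4, 5] (0->'a', 1->'b', 2->'s', 3->'t', 4->'r', 5->'a'), giving 'abstra'.

'abstra'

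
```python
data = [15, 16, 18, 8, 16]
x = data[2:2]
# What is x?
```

data has length 5. The slice data[2:2] resolves to an empty index range, so the result is [].

[]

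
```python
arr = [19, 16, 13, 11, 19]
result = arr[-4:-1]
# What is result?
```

arr has length 5. The slice arr[-4:-1] selects indices [1, 2, 3] (1->16, 2->13, 3->11), giving [16, 13, 11].

[16, 13, 11]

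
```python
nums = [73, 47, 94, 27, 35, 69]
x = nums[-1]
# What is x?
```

nums has length 6. Negative index -1 maps to positive index 6 + (-1) = 5. nums[5] = 69.

69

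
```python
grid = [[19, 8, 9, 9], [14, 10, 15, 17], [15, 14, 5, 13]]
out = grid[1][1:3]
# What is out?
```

grid[1] = [14, 10, 15, 17]. grid[1] has length 4. The slice grid[1][1:3] selects indices [1, 2] (1->10, 2->15), giving [10, 15].

[10, 15]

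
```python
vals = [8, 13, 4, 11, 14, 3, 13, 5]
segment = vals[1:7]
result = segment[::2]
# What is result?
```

vals has length 8. The slice vals[1:7] selects indices [1, 2, 3, 4, 5, 6] (1->13, 2->4, 3->11, 4->14, 5->3, 6->13), giving [13, 4, 11, 14, 3, 13]. So segment = [13, 4, 11, 14, 3, 13]. segment has length 6. The slice segment[::2] selects indices [0, 2, 4] (0->13, 2->11, 4->3), giving [13, 11, 3].

[13, 11, 3]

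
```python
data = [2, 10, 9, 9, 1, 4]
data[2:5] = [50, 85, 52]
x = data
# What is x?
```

data starts as [2, 10, 9, 9, 1, 4] (length 6). The slice data[2:5] covers indices [2, 3, 4] with values [9, 9, 1]. Replacing that slice with [50, 85, 52] (same length) produces [2, 10, 50, 85, 52, 4].

[2, 10, 50, 85, 52, 4]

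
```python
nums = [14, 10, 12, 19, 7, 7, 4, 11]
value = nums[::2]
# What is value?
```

nums has length 8. The slice nums[::2] selects indices [0, 2, 4, 6] (0->14, 2->12, 4->7, 6->4), giving [14, 12, 7, 4].

[14, 12, 7, 4]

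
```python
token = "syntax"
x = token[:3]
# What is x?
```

token has length 6. The slice token[:3] selects indices [0, 1, 2] (0->'s', 1->'y', 2->'n'), giving 'syn'.

'syn'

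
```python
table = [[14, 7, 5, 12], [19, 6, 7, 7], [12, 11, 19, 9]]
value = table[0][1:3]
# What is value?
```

table[0] = [14, 7, 5, 12]. table[0] has length 4. The slice table[0][1:3] selects indices [1, 2] (1->7, 2->5), giving [7, 5].

[7, 5]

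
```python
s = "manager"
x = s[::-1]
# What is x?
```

s has length 7. The slice s[::-1] selects indices [6, 5, 4, 3, 2, 1, 0] (6->'r', 5->'e', 4->'g', 3->'a', 2->'n', 1->'a', 0->'m'), giving 'reganam'.

'reganam'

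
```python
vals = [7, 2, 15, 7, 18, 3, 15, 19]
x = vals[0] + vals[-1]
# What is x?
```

vals has length 8. vals[0] = 7.
vals has length 8. Negative index -1 maps to positive index 8 + (-1) = 7. vals[7] = 19.
Sum: 7 + 19 = 26.

26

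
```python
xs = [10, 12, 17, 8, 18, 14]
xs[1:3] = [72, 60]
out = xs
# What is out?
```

xs starts as [10, 12, 17, 8, 18, 14] (length 6). The slice xs[1:3] covers indices [1, 2] with values [12, 17]. Replacing that slice with [72, 60] (same length) produces [10, 72, 60, 8, 18, 14].

[10, 72, 60, 8, 18, 14]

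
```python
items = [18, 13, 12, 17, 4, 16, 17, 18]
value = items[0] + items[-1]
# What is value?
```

items has length 8. items[0] = 18.
items has length 8. Negative index -1 maps to positive index 8 + (-1) = 7. items[7] = 18.
Sum: 18 + 18 = 36.

36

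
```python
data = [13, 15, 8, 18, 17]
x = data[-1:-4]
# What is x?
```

data has length 5. The slice data[-1:-4] resolves to an empty index range, so the result is [].

[]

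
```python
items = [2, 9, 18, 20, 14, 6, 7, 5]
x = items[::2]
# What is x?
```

items has length 8. The slice items[::2] selects indices [0, 2, 4, 6] (0->2, 2->18, 4->14, 6->7), giving [2, 18, 14, 7].

[2, 18, 14, 7]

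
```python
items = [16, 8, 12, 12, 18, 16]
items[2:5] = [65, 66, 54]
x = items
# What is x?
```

items starts as [16, 8, 12, 12, 18, 16] (length 6). The slice items[2:5] covers indices [2, 3, 4] with values [12, 12, 18]. Replacing that slice with [65, 66, 54] (same length) produces [16, 8, 65, 66, 54, 16].

[16, 8, 65, 66, 54, 16]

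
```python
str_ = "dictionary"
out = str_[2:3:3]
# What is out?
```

str_ has length 10. The slice str_[2:3:3] selects indices [2] (2->'c'), giving 'c'.

'c'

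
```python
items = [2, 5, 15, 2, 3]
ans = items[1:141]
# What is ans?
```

items has length 5. The slice items[1:141] selects indices [1, 2, 3, 4] (1->5, 2->15, 3->2, 4->3), giving [5, 15, 2, 3].

[5, 15, 2, 3]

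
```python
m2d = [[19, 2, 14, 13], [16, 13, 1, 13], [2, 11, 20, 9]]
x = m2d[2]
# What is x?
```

m2d has 3 rows. Row 2 is [2, 11, 20, 9].

[2, 11, 20, 9]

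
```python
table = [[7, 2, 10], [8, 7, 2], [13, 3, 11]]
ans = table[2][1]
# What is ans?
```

table[2] = [13, 3, 11]. Taking column 1 of that row yields 3.

3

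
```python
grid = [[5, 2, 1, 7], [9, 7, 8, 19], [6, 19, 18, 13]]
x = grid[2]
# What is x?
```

grid has 3 rows. Row 2 is [6, 19, 18, 13].

[6, 19, 18, 13]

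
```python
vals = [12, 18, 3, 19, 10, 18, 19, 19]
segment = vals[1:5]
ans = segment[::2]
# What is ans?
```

vals has length 8. The slice vals[1:5] selects indices [1, 2, 3, 4] (1->18, 2->3, 3->19, 4->10), giving [18, 3, 19, 10]. So segment = [18, 3, 19, 10]. segment has length 4. The slice segment[::2] selects indices [0, 2] (0->18, 2->19), giving [18, 19].

[18, 19]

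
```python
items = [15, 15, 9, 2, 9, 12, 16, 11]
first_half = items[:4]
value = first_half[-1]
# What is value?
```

items has length 8. The slice items[:4] selects indices [0, 1, 2, 3] (0->15, 1->15, 2->9, 3->2), giving [15, 15, 9, 2]. So first_half = [15, 15, 9, 2]. Then first_half[-1] = 2.

2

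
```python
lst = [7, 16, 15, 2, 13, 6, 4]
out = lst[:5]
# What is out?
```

lst has length 7. The slice lst[:5] selects indices [0, 1, 2, 3, 4] (0->7, 1->16, 2->15, 3->2, 4->13), giving [7, 16, 15, 2, 13].

[7, 16, 15, 2, 13]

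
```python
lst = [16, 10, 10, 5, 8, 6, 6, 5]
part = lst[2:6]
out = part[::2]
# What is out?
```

lst has length 8. The slice lst[2:6] selects indices [2, 3, 4, 5] (2->10, 3->5, 4->8, 5->6), giving [10, 5, 8, 6]. So part = [10, 5, 8, 6]. part has length 4. The slice part[::2] selects indices [0, 2] (0->10, 2->8), giving [10, 8].

[10, 8]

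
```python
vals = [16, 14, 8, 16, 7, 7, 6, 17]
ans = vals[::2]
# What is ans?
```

vals has length 8. The slice vals[::2] selects indices [0, 2, 4, 6] (0->16, 2->8, 4->7, 6->6), giving [16, 8, 7, 6].

[16, 8, 7, 6]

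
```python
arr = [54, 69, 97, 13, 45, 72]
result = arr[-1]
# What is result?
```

arr has length 6. Negative index -1 maps to positive index 6 + (-1) = 5. arr[5] = 72.

72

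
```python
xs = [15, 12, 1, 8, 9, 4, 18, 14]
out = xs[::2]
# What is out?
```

xs has length 8. The slice xs[::2] selects indices [0, 2, 4, 6] (0->15, 2->1, 4->9, 6->18), giving [15, 1, 9, 18].

[15, 1, 9, 18]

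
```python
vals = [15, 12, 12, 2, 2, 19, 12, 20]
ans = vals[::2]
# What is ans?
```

vals has length 8. The slice vals[::2] selects indices [0, 2, 4, 6] (0->15, 2->12, 4->2, 6->12), giving [15, 12, 2, 12].

[15, 12, 2, 12]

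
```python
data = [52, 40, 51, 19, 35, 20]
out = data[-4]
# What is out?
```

data has length 6. Negative index -4 maps to positive index 6 + (-4) = 2. data[2] = 51.

51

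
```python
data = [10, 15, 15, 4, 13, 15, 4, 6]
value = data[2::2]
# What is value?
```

data has length 8. The slice data[2::2] selects indices [2, 4, 6] (2->15, 4->13, 6->4), giving [15, 13, 4].

[15, 13, 4]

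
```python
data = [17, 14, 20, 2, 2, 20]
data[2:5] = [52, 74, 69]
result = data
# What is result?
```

data starts as [17, 14, 20, 2, 2, 20] (length 6). The slice data[2:5] covers indices [2, 3, 4] with values [20, 2, 2]. Replacing that slice with [52, 74, 69] (same length) produces [17, 14, 52, 74, 69, 20].

[17, 14, 52, 74, 69, 20]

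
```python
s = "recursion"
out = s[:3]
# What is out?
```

s has length 9. The slice s[:3] selects indices [0, 1, 2] (0->'r', 1->'e', 2->'c'), giving 'rec'.

'rec'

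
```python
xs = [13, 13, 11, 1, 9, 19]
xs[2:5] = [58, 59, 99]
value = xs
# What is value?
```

xs starts as [13, 13, 11, 1, 9, 19] (length 6). The slice xs[2:5] covers indices [2, 3, 4] with values [11, 1, 9]. Replacing that slice with [58, 59, 99] (same length) produces [13, 13, 58, 59, 99, 19].

[13, 13, 58, 59, 99, 19]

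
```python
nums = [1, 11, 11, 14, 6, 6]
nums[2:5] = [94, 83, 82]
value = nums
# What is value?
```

nums starts as [1, 11, 11, 14, 6, 6] (length 6). The slice nums[2:5] covers indices [2, 3, 4] with values [11, 14, 6]. Replacing that slice with [94, 83, 82] (same length) produces [1, 11, 94, 83, 82, 6].

[1, 11, 94, 83, 82, 6]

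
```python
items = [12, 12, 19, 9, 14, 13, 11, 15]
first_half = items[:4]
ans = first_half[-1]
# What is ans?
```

items has length 8. The slice items[:4] selects indices [0, 1, 2, 3] (0->12, 1->12, 2->19, 3->9), giving [12, 12, 19, 9]. So first_half = [12, 12, 19, 9]. Then first_half[-1] = 9.

9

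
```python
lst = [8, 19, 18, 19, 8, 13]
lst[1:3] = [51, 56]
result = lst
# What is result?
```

lst starts as [8, 19, 18, 19, 8, 13] (length 6). The slice lst[1:3] covers indices [1, 2] with values [19, 18]. Replacing that slice with [51, 56] (same length) produces [8, 51, 56, 19, 8, 13].

[8, 51, 56, 19, 8, 13]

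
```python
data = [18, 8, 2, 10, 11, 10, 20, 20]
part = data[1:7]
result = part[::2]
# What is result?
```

data has length 8. The slice data[1:7] selects indices [1, 2, 3, 4, 5, 6] (1->8, 2->2, 3->10, 4->11, 5->10, 6->20), giving [8, 2, 10, 11, 10, 20]. So part = [8, 2, 10, 11, 10, 20]. part has length 6. The slice part[::2] selects indices [0, 2, 4] (0->8, 2->10, 4->10), giving [8, 10, 10].

[8, 10, 10]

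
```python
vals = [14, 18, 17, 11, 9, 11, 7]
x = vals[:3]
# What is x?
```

vals has length 7. The slice vals[:3] selects indices [0, 1, 2] (0->14, 1->18, 2->17), giving [14, 18, 17].

[14, 18, 17]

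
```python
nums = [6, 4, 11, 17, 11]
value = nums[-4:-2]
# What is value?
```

nums has length 5. The slice nums[-4:-2] selects indices [1, 2] (1->4, 2->11), giving [4, 11].

[4, 11]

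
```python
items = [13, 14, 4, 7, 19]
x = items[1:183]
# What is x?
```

items has length 5. The slice items[1:183] selects indices [1, 2, 3, 4] (1->14, 2->4, 3->7, 4->19), giving [14, 4, 7, 19].

[14, 4, 7, 19]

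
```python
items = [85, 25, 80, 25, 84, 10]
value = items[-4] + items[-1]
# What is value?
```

items has length 6. Negative index -4 maps to positive index 6 + (-4) = 2. items[2] = 80.
items has length 6. Negative index -1 maps to positive index 6 + (-1) = 5. items[5] = 10.
Sum: 80 + 10 = 90.

90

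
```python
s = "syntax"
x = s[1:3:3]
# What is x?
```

s has length 6. The slice s[1:3:3] selects indices [1] (1->'y'), giving 'y'.

'y'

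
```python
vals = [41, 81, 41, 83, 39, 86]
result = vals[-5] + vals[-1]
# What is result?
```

vals has length 6. Negative index -5 maps to positive index 6 + (-5) = 1. vals[1] = 81.
vals has length 6. Negative index -1 maps to positive index 6 + (-1) = 5. vals[5] = 86.
Sum: 81 + 86 = 167.

167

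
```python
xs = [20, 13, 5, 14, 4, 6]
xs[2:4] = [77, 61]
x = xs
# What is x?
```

xs starts as [20, 13, 5, 14, 4, 6] (length 6). The slice xs[2:4] covers indices [2, 3] with values [5, 14]. Replacing that slice with [77, 61] (same length) produces [20, 13, 77, 61, 4, 6].

[20, 13, 77, 61, 4, 6]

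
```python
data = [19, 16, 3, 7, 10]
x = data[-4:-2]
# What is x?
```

data has length 5. The slice data[-4:-2] selects indices [1, 2] (1->16, 2->3), giving [16, 3].

[16, 3]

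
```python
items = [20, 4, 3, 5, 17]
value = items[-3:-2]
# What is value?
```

items has length 5. The slice items[-3:-2] selects indices [2] (2->3), giving [3].

[3]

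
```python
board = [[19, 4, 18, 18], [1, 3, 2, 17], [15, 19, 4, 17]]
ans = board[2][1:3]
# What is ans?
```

board[2] = [15, 19, 4, 17]. board[2] has length 4. The slice board[2][1:3] selects indices [1, 2] (1->19, 2->4), giving [19, 4].

[19, 4]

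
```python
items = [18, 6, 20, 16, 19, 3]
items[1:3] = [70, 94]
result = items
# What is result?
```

items starts as [18, 6, 20, 16, 19, 3] (length 6). The slice items[1:3] covers indices [1, 2] with values [6, 20]. Replacing that slice with [70, 94] (same length) produces [18, 70, 94, 16, 19, 3].

[18, 70, 94, 16, 19, 3]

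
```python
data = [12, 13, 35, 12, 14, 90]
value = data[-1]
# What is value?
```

data has length 6. Negative index -1 maps to positive index 6 + (-1) = 5. data[5] = 90.

90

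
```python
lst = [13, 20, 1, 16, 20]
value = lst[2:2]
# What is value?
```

lst has length 5. The slice lst[2:2] resolves to an empty index range, so the result is [].

[]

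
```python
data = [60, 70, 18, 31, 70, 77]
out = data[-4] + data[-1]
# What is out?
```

data has length 6. Negative index -4 maps to positive index 6 + (-4) = 2. data[2] = 18.
data has length 6. Negative index -1 maps to positive index 6 + (-1) = 5. data[5] = 77.
Sum: 18 + 77 = 95.

95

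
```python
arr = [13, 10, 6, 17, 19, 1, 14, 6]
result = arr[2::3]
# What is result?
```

arr has length 8. The slice arr[2::3] selects indices [2, 5] (2->6, 5->1), giving [6, 1].

[6, 1]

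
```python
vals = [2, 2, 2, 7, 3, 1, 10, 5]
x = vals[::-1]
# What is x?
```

vals has length 8. The slice vals[::-1] selects indices [7, 6, 5, 4, 3, 2, 1, 0] (7->5, 6->10, 5->1, 4->3, 3->7, 2->2, 1->2, 0->2), giving [5, 10, 1, 3, 7, 2, 2, 2].

[5, 10, 1, 3, 7, 2, 2, 2]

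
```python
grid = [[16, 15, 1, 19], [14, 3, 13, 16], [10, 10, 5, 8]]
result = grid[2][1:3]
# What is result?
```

grid[2] = [10, 10, 5, 8]. grid[2] has length 4. The slice grid[2][1:3] selects indices [1, 2] (1->10, 2->5), giving [10, 5].

[10, 5]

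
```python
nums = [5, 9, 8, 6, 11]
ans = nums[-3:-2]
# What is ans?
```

nums has length 5. The slice nums[-3:-2] selects indices [2] (2->8), giving [8].

[8]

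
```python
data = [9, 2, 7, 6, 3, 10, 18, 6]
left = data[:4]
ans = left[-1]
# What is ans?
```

data has length 8. The slice data[:4] selects indices [0, 1, 2, 3] (0->9, 1->2, 2->7, 3->6), giving [9, 2, 7, 6]. So left = [9, 2, 7, 6]. Then left[-1] = 6.

6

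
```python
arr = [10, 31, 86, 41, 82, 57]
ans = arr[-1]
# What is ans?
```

arr has length 6. Negative index -1 maps to positive index 6 + (-1) = 5. arr[5] = 57.

57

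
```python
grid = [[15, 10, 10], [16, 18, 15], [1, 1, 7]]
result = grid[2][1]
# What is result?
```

grid[2] = [1, 1, 7]. Taking column 1 of that row yields 1.

1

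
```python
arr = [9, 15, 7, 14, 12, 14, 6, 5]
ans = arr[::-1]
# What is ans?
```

arr has length 8. The slice arr[::-1] selects indices [7, 6, 5, 4, 3, 2, 1, 0] (7->5, 6->6, 5->14, 4->12, 3->14, 2->7, 1->15, 0->9), giving [5, 6, 14, 12, 14, 7, 15, 9].

[5, 6, 14, 12, 14, 7, 15, 9]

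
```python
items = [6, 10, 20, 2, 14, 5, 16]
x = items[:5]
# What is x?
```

items has length 7. The slice items[:5] selects indices [0, 1, 2, 3, 4] (0->6, 1->10, 2->20, 3->2, 4->14), giving [6, 10, 20, 2, 14].

[6, 10, 20, 2, 14]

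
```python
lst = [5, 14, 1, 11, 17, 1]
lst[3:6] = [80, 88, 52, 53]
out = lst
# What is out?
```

lst starts as [5, 14, 1, 11, 17, 1] (length 6). The slice lst[3:6] covers indices [3, 4, 5] with values [11, 17, 1]. Replacing that slice with [80, 88, 52, 53] (different length) produces [5, 14, 1, 80, 88, 52, 53].

[5, 14, 1, 80, 88, 52, 53]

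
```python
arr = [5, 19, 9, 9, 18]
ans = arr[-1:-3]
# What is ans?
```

arr has length 5. The slice arr[-1:-3] resolves to an empty index range, so the result is [].

[]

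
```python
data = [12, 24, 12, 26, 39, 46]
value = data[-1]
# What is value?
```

data has length 6. Negative index -1 maps to positive index 6 + (-1) = 5. data[5] = 46.

46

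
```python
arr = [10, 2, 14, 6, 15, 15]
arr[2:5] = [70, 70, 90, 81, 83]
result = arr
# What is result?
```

arr starts as [10, 2, 14, 6, 15, 15] (length 6). The slice arr[2:5] covers indices [2, 3, 4] with values [14, 6, 15]. Replacing that slice with [70, 70, 90, 81, 83] (different length) produces [10, 2, 70, 70, 90, 81, 83, 15].

[10, 2, 70, 70, 90, 81, 83, 15]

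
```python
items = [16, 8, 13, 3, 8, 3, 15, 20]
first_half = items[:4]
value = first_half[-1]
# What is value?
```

items has length 8. The slice items[:4] selects indices [0, 1, 2, 3] (0->16, 1->8, 2->13, 3->3), giving [16, 8, 13, 3]. So first_half = [16, 8, 13, 3]. Then first_half[-1] = 3.

3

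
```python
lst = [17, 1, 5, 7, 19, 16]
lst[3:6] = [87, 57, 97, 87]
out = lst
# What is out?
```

lst starts as [17, 1, 5, 7, 19, 16] (length 6). The slice lst[3:6] covers indices [3, 4, 5] with values [7, 19, 16]. Replacing that slice with [87, 57, 97, 87] (different length) produces [17, 1, 5, 87, 57, 97, 87].

[17, 1, 5, 87, 57, 97, 87]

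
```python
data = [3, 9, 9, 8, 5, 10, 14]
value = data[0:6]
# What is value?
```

data has length 7. The slice data[0:6] selects indices [0, 1, 2, 3, 4, 5] (0->3, 1->9, 2->9, 3->8, 4->5, 5->10), giving [3, 9, 9, 8, 5, 10].

[3, 9, 9, 8, 5, 10]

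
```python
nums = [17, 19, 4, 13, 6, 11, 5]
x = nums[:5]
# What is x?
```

nums has length 7. The slice nums[:5] selects indices [0, 1, 2, 3, 4] (0->17, 1->19, 2->4, 3->13, 4->6), giving [17, 19, 4, 13, 6].

[17, 19, 4, 13, 6]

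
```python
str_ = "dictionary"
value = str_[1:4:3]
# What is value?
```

str_ has length 10. The slice str_[1:4:3] selects indices [1] (1->'i'), giving 'i'.

'i'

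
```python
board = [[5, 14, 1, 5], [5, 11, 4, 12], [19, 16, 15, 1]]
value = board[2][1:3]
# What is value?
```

board[2] = [19, 16, 15, 1]. board[2] has length 4. The slice board[2][1:3] selects indices [1, 2] (1->16, 2->15), giving [16, 15].

[16, 15]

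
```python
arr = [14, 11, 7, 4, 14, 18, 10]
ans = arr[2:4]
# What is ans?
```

arr has length 7. The slice arr[2:4] selects indices [2, 3] (2->7, 3->4), giving [7, 4].

[7, 4]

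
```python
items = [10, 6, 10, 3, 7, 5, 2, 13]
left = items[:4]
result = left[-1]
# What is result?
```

items has length 8. The slice items[:4] selects indices [0, 1, 2, 3] (0->10, 1->6, 2->10, 3->3), giving [10, 6, 10, 3]. So left = [10, 6, 10, 3]. Then left[-1] = 3.

3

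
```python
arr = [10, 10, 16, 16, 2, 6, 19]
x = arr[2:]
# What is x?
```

arr has length 7. The slice arr[2:] selects indices [2, 3, 4, 5, 6] (2->16, 3->16, 4->2, 5->6, 6->19), giving [16, 16, 2, 6, 19].

[16, 16, 2, 6, 19]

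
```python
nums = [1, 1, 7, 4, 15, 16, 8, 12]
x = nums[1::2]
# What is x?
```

nums has length 8. The slice nums[1::2] selects indices [1, 3, 5, 7] (1->1, 3->4, 5->16, 7->12), giving [1, 4, 16, 12].

[1, 4, 16, 12]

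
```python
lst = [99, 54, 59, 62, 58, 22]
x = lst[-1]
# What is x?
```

lst has length 6. Negative index -1 maps to positive index 6 + (-1) = 5. lst[5] = 22.

22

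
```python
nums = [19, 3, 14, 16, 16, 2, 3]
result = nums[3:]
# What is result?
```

nums has length 7. The slice nums[3:] selects indices [3, 4, 5, 6] (3->16, 4->16, 5->2, 6->3), giving [16, 16, 2, 3].

[16, 16, 2, 3]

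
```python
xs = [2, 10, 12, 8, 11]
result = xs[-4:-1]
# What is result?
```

xs has length 5. The slice xs[-4:-1] selects indices [1, 2, 3] (1->10, 2->12, 3->8), giving [10, 12, 8].

[10, 12, 8]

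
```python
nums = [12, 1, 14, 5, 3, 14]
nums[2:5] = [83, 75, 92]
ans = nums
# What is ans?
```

nums starts as [12, 1, 14, 5, 3, 14] (length 6). The slice nums[2:5] covers indices [2, 3, 4] with values [14, 5, 3]. Replacing that slice with [83, 75, 92] (same length) produces [12, 1, 83, 75, 92, 14].

[12, 1, 83, 75, 92, 14]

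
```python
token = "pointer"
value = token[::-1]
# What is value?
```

token has length 7. The slice token[::-1] selects indices [6, 5, 4, 3, 2, 1, 0] (6->'r', 5->'e', 4->'t', 3->'n', 2->'i', 1->'o', 0->'p'), giving 'retniop'.

'retniop'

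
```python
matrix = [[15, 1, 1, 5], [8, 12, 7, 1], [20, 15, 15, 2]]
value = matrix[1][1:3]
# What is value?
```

matrix[1] = [8, 12, 7, 1]. matrix[1] has length 4. The slice matrix[1][1:3] selects indices [1, 2] (1->12, 2->7), giving [12, 7].

[12, 7]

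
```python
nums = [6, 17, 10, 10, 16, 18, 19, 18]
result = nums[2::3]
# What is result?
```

nums has length 8. The slice nums[2::3] selects indices [2, 5] (2->10, 5->18), giving [10, 18].

[10, 18]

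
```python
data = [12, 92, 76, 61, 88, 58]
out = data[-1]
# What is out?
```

data has length 6. Negative index -1 maps to positive index 6 + (-1) = 5. data[5] = 58.

58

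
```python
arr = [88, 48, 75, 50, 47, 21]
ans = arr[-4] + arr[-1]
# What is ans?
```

arr has length 6. Negative index -4 maps to positive index 6 + (-4) = 2. arr[2] = 75.
arr has length 6. Negative index -1 maps to positive index 6 + (-1) = 5. arr[5] = 21.
Sum: 75 + 21 = 96.

96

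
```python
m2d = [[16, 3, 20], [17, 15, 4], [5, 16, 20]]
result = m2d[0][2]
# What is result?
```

m2d[0] = [16, 3, 20]. Taking column 2 of that row yields 20.

20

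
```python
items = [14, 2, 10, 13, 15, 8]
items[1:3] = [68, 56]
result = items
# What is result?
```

items starts as [14, 2, 10, 13, 15, 8] (length 6). The slice items[1:3] covers indices [1, 2] with values [2, 10]. Replacing that slice with [68, 56] (same length) produces [14, 68, 56, 13, 15, 8].

[14, 68, 56, 13, 15, 8]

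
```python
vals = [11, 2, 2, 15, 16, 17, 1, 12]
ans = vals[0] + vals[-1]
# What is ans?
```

vals has length 8. vals[0] = 11.
vals has length 8. Negative index -1 maps to positive index 8 + (-1) = 7. vals[7] = 12.
Sum: 11 + 12 = 23.

23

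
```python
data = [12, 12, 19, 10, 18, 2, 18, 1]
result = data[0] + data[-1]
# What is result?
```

data has length 8. data[0] = 12.
data has length 8. Negative index -1 maps to positive index 8 + (-1) = 7. data[7] = 1.
Sum: 12 + 1 = 13.

13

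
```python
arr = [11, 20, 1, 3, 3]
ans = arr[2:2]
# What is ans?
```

arr has length 5. The slice arr[2:2] resolves to an empty index range, so the result is [].

[]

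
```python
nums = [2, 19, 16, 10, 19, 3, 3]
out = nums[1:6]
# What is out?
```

nums has length 7. The slice nums[1:6] selects indices [1, 2, 3, 4, 5] (1->19, 2->16, 3->10, 4->19, 5->3), giving [19, 16, 10, 19, 3].

[19, 16, 10, 19, 3]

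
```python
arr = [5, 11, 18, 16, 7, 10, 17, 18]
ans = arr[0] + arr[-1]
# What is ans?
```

arr has length 8. arr[0] = 5.
arr has length 8. Negative index -1 maps to positive index 8 + (-1) = 7. arr[7] = 18.
Sum: 5 + 18 = 23.

23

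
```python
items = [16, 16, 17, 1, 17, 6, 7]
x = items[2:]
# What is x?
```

items has length 7. The slice items[2:] selects indices [2, 3, 4, 5, 6] (2->17, 3->1, 4->17, 5->6, 6->7), giving [17, 1, 17, 6, 7].

[17, 1, 17, 6, 7]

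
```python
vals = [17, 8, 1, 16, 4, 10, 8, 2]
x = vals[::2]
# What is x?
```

vals has length 8. The slice vals[::2] selects indices [0, 2, 4, 6] (0->17, 2->1, 4->4, 6->8), giving [17, 1, 4, 8].

[17, 1, 4, 8]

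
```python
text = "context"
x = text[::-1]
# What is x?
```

text has length 7. The slice text[::-1] selects indices [6, 5, 4, 3, 2, 1, 0] (6->'t', 5->'x', 4->'e', 3->'t', 2->'n', 1->'o', 0->'c'), giving 'txetnoc'.

'txetnoc'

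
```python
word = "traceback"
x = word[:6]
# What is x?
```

word has length 9. The slice word[:6] selects indices [0, 1, 2, 3, 4, 5] (0->'t', 1->'r', 2->'a', 3->'c', 4->'e', 5->'b'), giving 'traceb'.

'traceb'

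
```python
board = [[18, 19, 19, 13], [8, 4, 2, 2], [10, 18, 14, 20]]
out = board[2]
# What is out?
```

board has 3 rows. Row 2 is [10, 18, 14, 20].

[10, 18, 14, 20]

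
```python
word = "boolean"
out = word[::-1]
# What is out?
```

word has length 7. The slice word[::-1] selects indices [6, 5, 4, 3, 2, 1, 0] (6->'n', 5->'a', 4->'e', 3->'l', 2->'o', 1->'o', 0->'b'), giving 'naeloob'.

'naeloob'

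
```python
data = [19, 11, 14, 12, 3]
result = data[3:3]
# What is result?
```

data has length 5. The slice data[3:3] resolves to an empty index range, so the result is [].

[]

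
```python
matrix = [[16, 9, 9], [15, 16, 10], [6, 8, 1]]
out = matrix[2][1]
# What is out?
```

matrix[2] = [6, 8, 1]. Taking column 1 of that row yields 8.

8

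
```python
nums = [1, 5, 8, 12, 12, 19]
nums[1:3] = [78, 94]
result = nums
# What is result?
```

nums starts as [1, 5, 8, 12, 12, 19] (length 6). The slice nums[1:3] covers indices [1, 2] with values [5, 8]. Replacing that slice with [78, 94] (same length) produces [1, 78, 94, 12, 12, 19].

[1, 78, 94, 12, 12, 19]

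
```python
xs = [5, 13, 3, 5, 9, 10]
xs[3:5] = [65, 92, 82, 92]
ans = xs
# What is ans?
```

xs starts as [5, 13, 3, 5, 9, 10] (length 6). The slice xs[3:5] covers indices [3, 4] with values [5, 9]. Replacing that slice with [65, 92, 82, 92] (different length) produces [5, 13, 3, 65, 92, 82, 92, 10].

[5, 13, 3, 65, 92, 82, 92, 10]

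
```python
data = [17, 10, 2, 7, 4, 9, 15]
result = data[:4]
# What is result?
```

data has length 7. The slice data[:4] selects indices [0, 1, 2, 3] (0->17, 1->10, 2->2, 3->7), giving [17, 10, 2, 7].

[17, 10, 2, 7]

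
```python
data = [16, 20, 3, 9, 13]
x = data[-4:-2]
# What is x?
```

data has length 5. The slice data[-4:-2] selects indices [1, 2] (1->20, 2->3), giving [20, 3].

[20, 3]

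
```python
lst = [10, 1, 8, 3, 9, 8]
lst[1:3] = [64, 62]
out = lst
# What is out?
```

lst starts as [10, 1, 8, 3, 9, 8] (length 6). The slice lst[1:3] covers indices [1, 2] with values [1, 8]. Replacing that slice with [64, 62] (same length) produces [10, 64, 62, 3, 9, 8].

[10, 64, 62, 3, 9, 8]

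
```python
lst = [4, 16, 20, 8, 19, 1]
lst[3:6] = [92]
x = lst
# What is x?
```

lst starts as [4, 16, 20, 8, 19, 1] (length 6). The slice lst[3:6] covers indices [3, 4, 5] with values [8, 19, 1]. Replacing that slice with [92] (different length) produces [4, 16, 20, 92].

[4, 16, 20, 92]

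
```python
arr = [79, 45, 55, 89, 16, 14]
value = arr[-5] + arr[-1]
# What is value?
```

arr has length 6. Negative index -5 maps to positive index 6 + (-5) = 1. arr[1] = 45.
arr has length 6. Negative index -1 maps to positive index 6 + (-1) = 5. arr[5] = 14.
Sum: 45 + 14 = 59.

59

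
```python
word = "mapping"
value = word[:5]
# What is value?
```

word has length 7. The slice word[:5] selects indices [0, 1, 2, 3, 4] (0->'m', 1->'a', 2->'p', 3->'p', 4->'i'), giving 'mappi'.

'mappi'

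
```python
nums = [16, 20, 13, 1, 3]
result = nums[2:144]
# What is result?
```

nums has length 5. The slice nums[2:144] selects indices [2, 3, 4] (2->13, 3->1, 4->3), giving [13, 1, 3].

[13, 1, 3]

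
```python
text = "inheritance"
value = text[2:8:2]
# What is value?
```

text has length 11. The slice text[2:8:2] selects indices [2, 4, 6] (2->'h', 4->'r', 6->'t'), giving 'hrt'.

'hrt'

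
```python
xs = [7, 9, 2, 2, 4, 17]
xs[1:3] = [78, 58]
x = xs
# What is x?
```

xs starts as [7, 9, 2, 2, 4, 17] (length 6). The slice xs[1:3] covers indices [1, 2] with values [9, 2]. Replacing that slice with [78, 58] (same length) produces [7, 78, 58, 2, 4, 17].

[7, 78, 58, 2, 4, 17]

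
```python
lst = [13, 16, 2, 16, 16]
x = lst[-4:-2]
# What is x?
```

lst has length 5. The slice lst[-4:-2] selects indices [1, 2] (1->16, 2->2), giving [16, 2].

[16, 2]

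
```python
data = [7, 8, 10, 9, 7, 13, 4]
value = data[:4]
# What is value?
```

data has length 7. The slice data[:4] selects indices [0, 1, 2, 3] (0->7, 1->8, 2->10, 3->9), giving [7, 8, 10, 9].

[7, 8, 10, 9]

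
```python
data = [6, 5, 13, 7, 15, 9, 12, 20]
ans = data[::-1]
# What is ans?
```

data has length 8. The slice data[::-1] selects indices [7, 6, 5, 4, 3, 2, 1, 0] (7->20, 6->12, 5->9, 4->15, 3->7, 2->13, 1->5, 0->6), giving [20, 12, 9, 15, 7, 13, 5, 6].

[20, 12, 9, 15, 7, 13, 5, 6]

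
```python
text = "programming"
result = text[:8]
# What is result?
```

text has length 11. The slice text[:8] selects indices [0, 1, 2, 3, 4, 5, 6, 7] (0->'p', 1->'r', 2->'o', 3->'g', 4->'r', 5->'a', 6->'m', 7->'m'), giving 'programm'.

'programm'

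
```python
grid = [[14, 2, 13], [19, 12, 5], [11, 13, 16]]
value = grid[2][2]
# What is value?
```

grid[2] = [11, 13, 16]. Taking column 2 of that row yields 16.

16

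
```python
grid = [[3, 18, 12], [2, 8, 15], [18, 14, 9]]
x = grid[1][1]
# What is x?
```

grid[1] = [2, 8, 15]. Taking column 1 of that row yields 8.

8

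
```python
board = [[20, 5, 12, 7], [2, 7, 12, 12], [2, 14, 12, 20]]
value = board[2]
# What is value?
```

board has 3 rows. Row 2 is [2, 14, 12, 20].

[2, 14, 12, 20]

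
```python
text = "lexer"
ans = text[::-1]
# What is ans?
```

text has length 5. The slice text[::-1] selects indices [4, 3, 2, 1, 0] (4->'r', 3->'e', 2->'x', 1->'e', 0->'l'), giving 'rexel'.

'rexel'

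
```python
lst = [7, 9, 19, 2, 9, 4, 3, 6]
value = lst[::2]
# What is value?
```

lst has length 8. The slice lst[::2] selects indices [0, 2, 4, 6] (0->7, 2->19, 4->9, 6->3), giving [7, 19, 9, 3].

[7, 19, 9, 3]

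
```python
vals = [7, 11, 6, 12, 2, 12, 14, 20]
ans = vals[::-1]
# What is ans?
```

vals has length 8. The slice vals[::-1] selects indices [7, 6, 5, 4, 3, 2, 1, 0] (7->20, 6->14, 5->12, 4->2, 3->12, 2->6, 1->11, 0->7), giving [20, 14, 12, 2, 12, 6, 11, 7].

[20, 14, 12, 2, 12, 6, 11, 7]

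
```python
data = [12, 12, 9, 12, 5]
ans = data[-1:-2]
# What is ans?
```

data has length 5. The slice data[-1:-2] resolves to an empty index range, so the result is [].

[]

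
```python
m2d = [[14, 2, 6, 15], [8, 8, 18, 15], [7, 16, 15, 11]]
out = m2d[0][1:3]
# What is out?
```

m2d[0] = [14, 2, 6, 15]. m2d[0] has length 4. The slice m2d[0][1:3] selects indices [1, 2] (1->2, 2->6), giving [2, 6].

[2, 6]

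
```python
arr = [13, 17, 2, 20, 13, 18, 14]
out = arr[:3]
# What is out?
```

arr has length 7. The slice arr[:3] selects indices [0, 1, 2] (0->13, 1->17, 2->2), giving [13, 17, 2].

[13, 17, 2]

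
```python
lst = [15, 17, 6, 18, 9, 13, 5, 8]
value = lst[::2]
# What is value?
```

lst has length 8. The slice lst[::2] selects indices [0, 2, 4, 6] (0->15, 2->6, 4->9, 6->5), giving [15, 6, 9, 5].

[15, 6, 9, 5]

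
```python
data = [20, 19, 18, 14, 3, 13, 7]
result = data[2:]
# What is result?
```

data has length 7. The slice data[2:] selects indices [2, 3, 4, 5, 6] (2->18, 3->14, 4->3, 5->13, 6->7), giving [18, 14, 3, 13, 7].

[18, 14, 3, 13, 7]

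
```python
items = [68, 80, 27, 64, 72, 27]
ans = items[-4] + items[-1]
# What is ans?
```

items has length 6. Negative index -4 maps to positive index 6 + (-4) = 2. items[2] = 27.
items has length 6. Negative index -1 maps to positive index 6 + (-1) = 5. items[5] = 27.
Sum: 27 + 27 = 54.

54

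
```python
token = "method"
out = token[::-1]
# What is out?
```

token has length 6. The slice token[::-1] selects indices [5, 4, 3, 2, 1, 0] (5->'d', 4->'o', 3->'h', 2->'t', 1->'e', 0->'m'), giving 'dohtem'.

'dohtem'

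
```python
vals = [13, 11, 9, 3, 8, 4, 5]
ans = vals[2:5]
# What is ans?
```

vals has length 7. The slice vals[2:5] selects indices [2, 3, 4] (2->9, 3->3, 4->8), giving [9, 3, 8].

[9, 3, 8]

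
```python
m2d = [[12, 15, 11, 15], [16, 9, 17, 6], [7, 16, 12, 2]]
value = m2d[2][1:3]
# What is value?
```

m2d[2] = [7, 16, 12, 2]. m2d[2] has length 4. The slice m2d[2][1:3] selects indices [1, 2] (1->16, 2->12), giving [16, 12].

[16, 12]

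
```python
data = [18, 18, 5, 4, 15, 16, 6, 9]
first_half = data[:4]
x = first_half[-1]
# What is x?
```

data has length 8. The slice data[:4] selects indices [0, 1, 2, 3] (0->18, 1->18, 2->5, 3->4), giving [18, 18, 5, 4]. So first_half = [18, 18, 5, 4]. Then first_half[-1] = 4.

4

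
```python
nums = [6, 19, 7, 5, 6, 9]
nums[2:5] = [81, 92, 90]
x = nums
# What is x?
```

nums starts as [6, 19, 7, 5, 6, 9] (length 6). The slice nums[2:5] covers indices [2, 3, 4] with values [7, 5, 6]. Replacing that slice with [81, 92, 90] (same length) produces [6, 19, 81, 92, 90, 9].

[6, 19, 81, 92, 90, 9]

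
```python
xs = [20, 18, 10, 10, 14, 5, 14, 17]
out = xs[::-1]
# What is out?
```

xs has length 8. The slice xs[::-1] selects indices [7, 6, 5, 4, 3, 2, 1, 0] (7->17, 6->14, 5->5, 4->14, 3->10, 2->10, 1->18, 0->20), giving [17, 14, 5, 14, 10, 10, 18, 20].

[17, 14, 5, 14, 10, 10, 18, 20]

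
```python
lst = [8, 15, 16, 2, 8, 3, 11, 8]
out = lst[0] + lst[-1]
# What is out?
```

lst has length 8. lst[0] = 8.
lst has length 8. Negative index -1 maps to positive index 8 + (-1) = 7. lst[7] = 8.
Sum: 8 + 8 = 16.

16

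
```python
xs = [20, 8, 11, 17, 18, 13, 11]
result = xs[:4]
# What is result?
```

xs has length 7. The slice xs[:4] selects indices [0, 1, 2, 3] (0->20, 1->8, 2->11, 3->17), giving [20, 8, 11, 17].

[20, 8, 11, 17]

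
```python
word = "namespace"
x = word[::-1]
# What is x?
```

word has length 9. The slice word[::-1] selects indices [8, 7, 6, 5, 4, 3, 2, 1, 0] (8->'e', 7->'c', 6->'a', 5->'p', 4->'s', 3->'e', 2->'m', 1->'a', 0->'n'), giving 'ecapseman'.

'ecapseman'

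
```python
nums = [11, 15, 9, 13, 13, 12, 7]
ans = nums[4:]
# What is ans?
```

nums has length 7. The slice nums[4:] selects indices [4, 5, 6] (4->13, 5->12, 6->7), giving [13, 12, 7].

[13, 12, 7]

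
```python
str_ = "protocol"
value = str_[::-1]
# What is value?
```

str_ has length 8. The slice str_[::-1] selects indices [7, 6, 5, 4, 3, 2, 1, 0] (7->'l', 6->'o', 5->'c', 4->'o', 3->'t', 2->'o', 1->'r', 0->'p'), giving 'locotorp'.

'locotorp'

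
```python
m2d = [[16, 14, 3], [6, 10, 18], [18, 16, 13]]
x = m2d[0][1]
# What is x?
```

m2d[0] = [16, 14, 3]. Taking column 1 of that row yields 14.

14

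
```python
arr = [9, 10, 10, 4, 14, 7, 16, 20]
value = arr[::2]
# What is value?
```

arr has length 8. The slice arr[::2] selects indices [0, 2, 4, 6] (0->9, 2->10, 4->14, 6->16), giving [9, 10, 14, 16].

[9, 10, 14, 16]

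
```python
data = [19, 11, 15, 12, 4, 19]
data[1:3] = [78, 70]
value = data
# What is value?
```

data starts as [19, 11, 15, 12, 4, 19] (length 6). The slice data[1:3] covers indices [1, 2] with values [11, 15]. Replacing that slice with [78, 70] (same length) produces [19, 78, 70, 12, 4, 19].

[19, 78, 70, 12, 4, 19]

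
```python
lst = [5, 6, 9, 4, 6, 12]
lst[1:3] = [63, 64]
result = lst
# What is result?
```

lst starts as [5, 6, 9, 4, 6, 12] (length 6). The slice lst[1:3] covers indices [1, 2] with values [6, 9]. Replacing that slice with [63, 64] (same length) produces [5, 63, 64, 4, 6, 12].

[5, 63, 64, 4, 6, 12]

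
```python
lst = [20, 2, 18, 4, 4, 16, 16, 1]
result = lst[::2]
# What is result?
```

lst has length 8. The slice lst[::2] selects indices [0, 2, 4, 6] (0->20, 2->18, 4->4, 6->16), giving [20, 18, 4, 16].

[20, 18, 4, 16]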